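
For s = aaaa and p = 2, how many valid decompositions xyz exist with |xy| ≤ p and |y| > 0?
3

For s = 'aaaa' with pumping length p = 2:

Constraints: |xy| ≤ 2, |y| > 0

Valid decompositions (|xy| ≤ p, |y| ≥ 1):
  • x='', y='a', z='aaa'
  • x='a', y='a', z='aa'
  • x='', y='aa', z='aa'

Total count: 3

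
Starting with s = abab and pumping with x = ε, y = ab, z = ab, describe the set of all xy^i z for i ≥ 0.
{xy^i z : i ≥ 0} = {(ab)^(i+1) : i ≥ 0} = {ab, abab, ababab, ...}

With x = ε, y = ab, z = ab: Pumping 'ab' gives strings of alternating a's and b's.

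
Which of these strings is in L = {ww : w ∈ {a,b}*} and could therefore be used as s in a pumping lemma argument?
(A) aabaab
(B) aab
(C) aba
(A) aabaab

The pumping lemma is applied to a string s that lies in L, so first check membership of each option:
- (A) aabaab splits into halves aab · aab, which are equal, so it is in L (w = aab) ✓
- (B) aab has odd length 3, so it cannot be written as ww and is not in L ✗
- (C) aba has odd length 3, so it cannot be written as ww and is not in L ✗

Only (A) aabaab is in L, so it is the only candidate that could play the role of s.
(In a complete proof one picks s in terms of the pumping length p so that |s| ≥ p is guaranteed; a fixed string like aabaab illustrates the shape of such an s.)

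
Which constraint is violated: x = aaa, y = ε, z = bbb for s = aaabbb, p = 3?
Violated: |y| > 0

The decomposition x = aaa, y = ε, z = bbb for s = aaabbb with p = 3
violates the constraint: |y| > 0

|y| = 0, but the pumping lemma requires |y| > 0 (y must be non-empty).

Pumping lemma constraints:
1. xyz = s (decomposition is valid)
2. |xy| ≤ p
3. |y| > 0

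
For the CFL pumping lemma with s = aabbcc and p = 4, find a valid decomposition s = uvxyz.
u='a', v='a', x='bb', y='c', z='c'

For s = aabbcc with pumping length p = 4:

One valid decomposition:
- u = 'a'
- v = 'a'
- x = 'bb'
- y = 'c'
- z = 'c'

Verification:
- uvxyz = 'a' + 'a' + 'bb' + 'c' + 'c' = aabbcc ✓
- |vxy| = |'abbc'| = 4 ≤ 4 ✓
- |vy| = |'ac'| = 2 > 0 ✓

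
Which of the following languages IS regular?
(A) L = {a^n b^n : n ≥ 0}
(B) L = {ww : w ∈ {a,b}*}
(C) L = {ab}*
(C) {ab}*

(C) L = {ab}* is regular.

This can be recognized by a finite automaton (DFA/NFA).
Regular expressions like {ab}* define regular languages.

The other choices are not regular:
- {a^n b^n : n ≥ 0}: After pumping, the number of a's and b's become unequal
- {ww : w ∈ {a,b}*}: After pumping, the two halves no longer match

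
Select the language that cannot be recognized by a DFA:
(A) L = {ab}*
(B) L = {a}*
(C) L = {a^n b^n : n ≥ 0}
(C) {a^n b^n : n ≥ 0}

(C) L = {a^n b^n : n ≥ 0} is NOT regular.

The pumping lemma can be used to prove this:
After pumping, the number of a's and b's become unequal

The other languages are regular because they can be recognized by finite automata.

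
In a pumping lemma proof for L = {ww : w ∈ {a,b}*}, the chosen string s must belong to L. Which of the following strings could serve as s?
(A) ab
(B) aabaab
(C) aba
(B) aabaab

The pumping lemma is applied to a string s that lies in L, so first check membership of each option:
- (A) ab has length 2; its halves are a and b, which differ, so it is not in L ✗
- (B) aabaab splits into halves aab · aab, which are equal, so it is in L (w = aab) ✓
- (C) aba has odd length 3, so it cannot be written as ww and is not in L ✗

Only (B) aabaab is in L, so it is the only candidate that could play the role of s.
(In a complete proof one picks s in terms of the pumping length p so that |s| ≥ p is guaranteed; a fixed string like aabaab illustrates the shape of such an s.)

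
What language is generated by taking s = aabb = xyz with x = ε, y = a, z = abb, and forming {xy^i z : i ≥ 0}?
{xy^i z : i ≥ 0} = {a^(i+1) b^2 : i ≥ 0} = {abb, aabb, aaabb, ...}

With x = ε, y = a, z = abb: Starting with aabb and pumping the first 'a' (z = abb keeps the second 'a'), we get strings with i+1 a's followed by 2 b's for i = 0, 1, 2, ...; note bb is not produced because z always contributes one a.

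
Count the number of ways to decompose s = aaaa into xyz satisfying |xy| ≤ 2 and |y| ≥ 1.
3

For s = 'aaaa' with pumping length p = 2:

Constraints: |xy| ≤ 2, |y| > 0

Valid decompositions (|xy| ≤ p, |y| ≥ 1):
  • x='', y='a', z='aaa'
  • x='a', y='a', z='aa'
  • x='', y='aa', z='aa'

Total count: 3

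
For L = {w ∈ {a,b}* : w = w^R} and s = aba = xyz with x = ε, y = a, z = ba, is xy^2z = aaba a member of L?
No

xy²z = ε · aa · ba = aaba.
aaba reversed is abaa ≠ aaba, so it is not a palindrome and is not in L.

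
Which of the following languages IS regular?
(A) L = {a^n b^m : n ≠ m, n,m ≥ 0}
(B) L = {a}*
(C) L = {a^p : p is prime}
(B) {a}*

(B) L = {a}* is regular.

This can be recognized by a finite automaton (DFA/NFA).
Regular expressions like {a}* define regular languages.

The other choices are not regular:
- {a^p : p is prime}: After pumping, the length becomes composite
- {a^n b^m : n ≠ m, n,m ≥ 0}: After pumping a's, we can make n = m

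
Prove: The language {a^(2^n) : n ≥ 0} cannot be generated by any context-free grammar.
Assume for contradiction that L is context-free, and let p ≥ 1 be the pumping length given by the pumping lemma for CFLs.
Choose s = a^(2^p). Then s ∈ L and |s| = 2^p ≥ p.
By the CFL pumping lemma, s = uvxyz for some u, v, x, y, z with |vxy| ≤ p, |vy| ≥ 1, and uv^i xy^i z ∈ L for every i ≥ 0.
All symbols are a's, so only lengths matter: let k = |vy|, with 1 ≤ k ≤ |vxy| ≤ p < 2^p.

Take i = 2: |uv²xy²z| = 2^p + k, and 2^p < 2^p + k < 2^p + 2^p = 2^(p+1).
So the length lies strictly between consecutive powers of two and is not a power of 2; uv²xy²z ∉ L.

This contradicts the CFL pumping lemma, which requires uv^i xy^i z ∈ L for all i ≥ 0.
Hence L = {a^(2^n) : n ≥ 0} is not context-free. ∎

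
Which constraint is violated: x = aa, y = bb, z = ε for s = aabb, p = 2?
Violated: |xy| ≤ p

The decomposition x = aa, y = bb, z = ε for s = aabb with p = 2
violates the constraint: |xy| ≤ p

|xy| = |aabb| = 4 > 2 = p. The decomposition puts too many characters in xy.

Pumping lemma constraints:
1. xyz = s (decomposition is valid)
2. |xy| ≤ p
3. |y| > 0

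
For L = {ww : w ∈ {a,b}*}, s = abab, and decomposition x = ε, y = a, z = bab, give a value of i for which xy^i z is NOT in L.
i = 0

xy⁰z = ε · ε · bab = bab; bab has odd length 3, so it cannot be written as ww and is not in L.
(Other choices also work, e.g. i = 2, 3; only i = 1 is guaranteed to stay in L since xy¹z = s.)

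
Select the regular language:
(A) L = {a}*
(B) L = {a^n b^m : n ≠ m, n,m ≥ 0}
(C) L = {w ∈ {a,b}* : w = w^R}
(A) {a}*

(A) L = {a}* is regular.

This can be recognized by a finite automaton (DFA/NFA).
Regular expressions like {a}* define regular languages.

The other choices are not regular:
- {w ∈ {a,b}* : w = w^R}: After pumping, the string is no longer symmetric
- {a^n b^m : n ≠ m, n,m ≥ 0}: After pumping a's, we can make n = m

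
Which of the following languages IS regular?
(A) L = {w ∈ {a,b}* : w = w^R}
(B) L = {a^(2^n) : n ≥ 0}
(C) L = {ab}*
(C) {ab}*

(C) L = {ab}* is regular.

This can be recognized by a finite automaton (DFA/NFA).
Regular expressions like {ab}* define regular languages.

The other choices are not regular:
- {a^(2^n) : n ≥ 0}: After pumping, length is no longer a power of 2
- {w ∈ {a,b}* : w = w^R}: After pumping, the string is no longer symmetric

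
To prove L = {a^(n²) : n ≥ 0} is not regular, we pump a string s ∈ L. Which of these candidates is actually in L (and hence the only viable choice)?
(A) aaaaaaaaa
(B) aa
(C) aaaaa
(A) aaaaaaaaa

The pumping lemma is applied to a string s that lies in L, so first check membership of each option:
- (A) aaaaaaaaa has length 9 = 3², a perfect square, so it is in L ✓
- (B) aa has length 2, strictly between 1² = 1 and 2² = 4, so it is not in L ✗
- (C) aaaaa has length 5, strictly between 2² = 4 and 3² = 9, so it is not in L ✗

Only (A) aaaaaaaaa is in L, so it is the only candidate that could play the role of s.
(In a complete proof one picks s in terms of the pumping length p so that |s| ≥ p is guaranteed; a fixed string like aaaaaaaaa illustrates the shape of such an s.)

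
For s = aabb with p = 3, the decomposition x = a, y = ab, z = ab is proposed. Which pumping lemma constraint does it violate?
Violated: xyz = s

The decomposition x = a, y = ab, z = ab for s = aabb with p = 3
violates the constraint: xyz = s

xyz = 'a' + 'ab' + 'ab' = 'aabab' ≠ 'aabb' = s. The decomposition doesn't reconstruct s.

Pumping lemma constraints:
1. xyz = s (decomposition is valid)
2. |xy| ≤ p
3. |y| > 0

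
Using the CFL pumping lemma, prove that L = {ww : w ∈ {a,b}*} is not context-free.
Assume for contradiction that L is context-free, and let p ≥ 1 be the pumping length given by the pumping lemma for CFLs.
Choose s = a^p b^p a^p b^p. Then s ∈ L (take w = a^p b^p) and |s| = 4p ≥ p.
By the CFL pumping lemma, s = uvxyz for some u, v, x, y, z with |vxy| ≤ p, |vy| ≥ 1, and uv^i xy^i z ∈ L for every i ≥ 0.

Write s as four blocks A₁ B₁ A₂ B₂ with A₁ = A₂ = a^p and B₁ = B₂ = b^p. Since |vxy| ≤ p, the window vxy lies inside at most two adjacent blocks. Take i = 0 and let t = uxz, so |t| = 4p − |vy| with 1 ≤ |vy| ≤ p. If |t| is odd, t ∉ L immediately, so assume |vy| is even (hence |vy| ≥ 2) and |t|/2 = 2p − |vy|/2, which satisfies p ≤ |t|/2 ≤ 2p − 1.

Case 1 (vxy inside A₁B₁): t = a^(p−j) b^(p−l) a^p b^p with j + l = |vy|. The second half of t has length < 2p, so it is a suffix of the trailing a^p b^p and ends in b; the first half is a^(p−j) b^(p−l) a^((j+l)/2), which ends in a because (j+l)/2 ≥ 1. The halves differ, so t ∉ L.

Case 2 (vxy inside B₁A₂, straddling the middle): t = a^p b^(p−j) a^(p−l) b^p with j + l = |vy|. If t = ww, then w is a prefix of t of length ≥ p, so w begins with a^p; and w is a suffix of t of length ≥ p, so w ends with b^p. That forces |w| ≥ 2p, contradicting |w| = |t|/2 ≤ 2p − 1. So t ∉ L.

Case 3 (vxy inside A₂B₂): t = a^p b^p a^(p−j) b^(p−l) with j + l = |vy|. The first half of t is a prefix of a^p b^p, so it begins with a; the second half is b^((j+l)/2) a^(p−j) b^(p−l), which begins with b. The halves differ, so t ∉ L.

In every case uv⁰xy⁰z = uxz ∉ L.

This contradicts the CFL pumping lemma, which requires uv^i xy^i z ∈ L for all i ≥ 0.
Hence L = {ww : w ∈ {a,b}*} is not context-free. ∎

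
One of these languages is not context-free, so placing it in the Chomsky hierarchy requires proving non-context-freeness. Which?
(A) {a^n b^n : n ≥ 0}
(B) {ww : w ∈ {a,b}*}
(B) {ww : w ∈ {a,b}*}

(B) {ww : w ∈ {a,b}*} requires the CFL pumping lemma.

- {a^n b^n : n ≥ 0} is context-free (but not regular)
  • Can be shown non-regular with the regular pumping lemma
  • After pumping, the number of a's and b's become unequal

- {ww : w ∈ {a,b}*} is NOT context-free
  • Requires the CFL pumping lemma to prove
  • Even a PDA cannot compare two arbitrary halves symbol by symbol; CFL pumping on a^p b^p a^p b^p fails

The CFL pumping lemma is "stronger" in that it can prove non-membership
in the larger class of context-free languages.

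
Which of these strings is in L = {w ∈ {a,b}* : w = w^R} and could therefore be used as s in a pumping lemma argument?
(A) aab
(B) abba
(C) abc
(B) abba

The pumping lemma is applied to a string s that lies in L, so first check membership of each option:
- (A) aab reversed is baa ≠ aab, so it is not a palindrome and is not in L ✗
- (B) abba reversed is abba, the same string, so it is a palindrome and is in L ✓
- (C) abc reversed is cba ≠ abc, so it is not a palindrome and is not in L ✗

Only (B) abba is in L, so it is the only candidate that could play the role of s.
(In a complete proof one picks s in terms of the pumping length p so that |s| ≥ p is guaranteed; a fixed string like abba illustrates the shape of such an s.)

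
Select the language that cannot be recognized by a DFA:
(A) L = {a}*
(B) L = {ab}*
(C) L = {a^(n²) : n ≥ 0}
(C) {a^(n²) : n ≥ 0}

(C) L = {a^(n²) : n ≥ 0} is NOT regular.

The pumping lemma can be used to prove this:
After pumping, length is no longer a perfect square

The other languages are regular because they can be recognized by finite automata.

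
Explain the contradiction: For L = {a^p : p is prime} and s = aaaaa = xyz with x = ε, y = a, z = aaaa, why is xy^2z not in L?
xy²z = aaaaaa ∉ L

Pumping with i = 2 replaces y = a by y² = aa:
- Original: s = xyz = aaaaa; aaaaa has length 5, which is prime, so it is in L
- Pumped: xy²z = ε · aa · aaaa = aaaaaa
- aaaaaa has length 6 = 2 × 3, which is not prime, so it is not in L

The pumping lemma would require xy²z ∈ L, so this decomposition yields a contradiction.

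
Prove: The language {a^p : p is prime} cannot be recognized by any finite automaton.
Assume for contradiction that L is regular, and let p ≥ 1 be the pumping length given by the pumping lemma.
Choose a prime q with q ≥ p (one exists because there are infinitely many primes) and let s = a^q. Then s ∈ L and |s| = q ≥ p.
By the pumping lemma, s = xyz for some x, y, z with |xy| ≤ p, |y| ≥ 1, and xy^i z ∈ L for every i ≥ 0.
Here y = a^k for some k with 1 ≤ k ≤ p, and xy^i z = a^(q + (i − 1)k) for every i ≥ 0.

Take i = q + 1: |xy^(q+1) z| = q + qk = q(k + 1).
Both factors satisfy q ≥ 2 and k + 1 ≥ 2, so q(k + 1) is composite, and xy^(q+1) z ∉ L.

This contradicts the pumping lemma, which requires xy^i z ∈ L for all i ≥ 0.
Hence L = {a^p : p is prime} is not regular. ∎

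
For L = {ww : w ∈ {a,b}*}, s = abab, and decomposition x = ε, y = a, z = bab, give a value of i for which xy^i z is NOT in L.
i = 2

xy²z = ε · aa · bab = aabab; aabab has odd length 5, so it cannot be written as ww and is not in L.
(Other choices also work, e.g. i = 0, 3; only i = 1 is guaranteed to stay in L since xy¹z = s.)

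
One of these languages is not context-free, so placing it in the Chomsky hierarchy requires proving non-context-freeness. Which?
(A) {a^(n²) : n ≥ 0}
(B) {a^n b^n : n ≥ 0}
(A) {a^(n²) : n ≥ 0}

(A) {a^(n²) : n ≥ 0} requires the CFL pumping lemma.

- {a^n b^n : n ≥ 0} is context-free (but not regular)
  • Can be shown non-regular with the regular pumping lemma
  • After pumping, the number of a's and b's become unequal

- {a^(n²) : n ≥ 0} is NOT context-free
  • Requires the CFL pumping lemma to prove
  • Gaps between squares grow unboundedly

The CFL pumping lemma is "stronger" in that it can prove non-membership
in the larger class of context-free languages.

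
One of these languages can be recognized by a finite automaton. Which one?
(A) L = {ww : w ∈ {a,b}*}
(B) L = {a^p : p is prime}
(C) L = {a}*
(C) {a}*

(C) L = {a}* is regular.

This can be recognized by a finite automaton (DFA/NFA).
Regular expressions like {a}* define regular languages.

The other choices are not regular:
- {a^p : p is prime}: After pumping, the length becomes composite
- {ww : w ∈ {a,b}*}: After pumping, the two halves no longer match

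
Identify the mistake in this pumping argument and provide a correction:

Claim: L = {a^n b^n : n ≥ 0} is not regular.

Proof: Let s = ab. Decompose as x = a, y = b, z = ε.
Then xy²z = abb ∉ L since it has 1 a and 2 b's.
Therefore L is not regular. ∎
Error: The string s = ab might be shorter than the pumping length p.

Correction: Choose s = a^p b^p to ensure |s| ≥ p. Also, the decomposition is wrong: with |xy| ≤ p, y cannot include b's when s starts with p a's.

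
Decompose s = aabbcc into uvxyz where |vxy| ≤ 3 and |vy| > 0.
u='aa', v='b', x='b', y='c', z='c'

For s = aabbcc with pumping length p = 3:

One valid decomposition:
- u = 'aa'
- v = 'b'
- x = 'b'
- y = 'c'
- z = 'c'

Verification:
- uvxyz = 'aa' + 'b' + 'b' + 'c' + 'c' = aabbcc ✓
- |vxy| = |'bbc'| = 3 ≤ 3 ✓
- |vy| = |'bc'| = 2 > 0 ✓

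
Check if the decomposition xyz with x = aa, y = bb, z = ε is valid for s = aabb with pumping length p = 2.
Violated: |xy| ≤ p

The decomposition x = aa, y = bb, z = ε for s = aabb with p = 2
violates the constraint: |xy| ≤ p

|xy| = |aabb| = 4 > 2 = p. The decomposition puts too many characters in xy.

Pumping lemma constraints:
1. xyz = s (decomposition is valid)
2. |xy| ≤ p
3. |y| > 0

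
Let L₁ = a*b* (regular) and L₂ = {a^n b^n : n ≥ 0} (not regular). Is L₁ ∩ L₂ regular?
No — L₁ ∩ L₂ is not regular.

Every string a^n b^n already lies in a*b*, so L₁ ∩ L₂ = {a^n b^n : n ≥ 0} = L₂ itself, which is the standard non-regular language (pump s = a^p b^p).

Note that the bare facts "L₁ regular, L₂ non-regular" do not settle the question by themselves: the closure of regular languages under ∪, ∩, complement and difference applies only when BOTH operands are regular. With a non-regular operand the result can come out regular or non-regular depending on the specific languages, so one has to work out L₁ ∩ L₂ for this particular pair, as above.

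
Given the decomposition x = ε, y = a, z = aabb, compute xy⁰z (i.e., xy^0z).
aabb

Given x = '', y = 'a', z = 'aabb' and i = 0:

xy^0z = x + y·y·...·y (0 times) + z
       = '' + 'a'^0 + 'aabb'
       = '' + '' + 'aabb'
       = 'aabb'

The pumped string is 'aabb' with length 4.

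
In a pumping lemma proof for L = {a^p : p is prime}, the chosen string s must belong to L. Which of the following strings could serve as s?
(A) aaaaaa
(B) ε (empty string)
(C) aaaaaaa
(C) aaaaaaa

The pumping lemma is applied to a string s that lies in L, so first check membership of each option:
- (A) aaaaaa has length 6 = 2 × 3, which is not prime, so it is not in L ✗
- (B) ε has length 0, which is not prime, so it is not in L ✗
- (C) aaaaaaa has length 7, which is prime, so it is in L ✓

Only (C) aaaaaaa is in L, so it is the only candidate that could play the role of s.
(In a complete proof one picks s in terms of the pumping length p so that |s| ≥ p is guaranteed; a fixed string like aaaaaaa illustrates the shape of such an s.)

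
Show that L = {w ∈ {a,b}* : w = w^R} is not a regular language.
Assume for contradiction that L is regular, and let p ≥ 1 be the pumping length given by the pumping lemma.
Choose s = a^p b a^p. Then s ∈ L (it reads the same in both directions) and |s| = 2p + 1 ≥ p.
By the pumping lemma, s = xyz for some x, y, z with |xy| ≤ p, |y| ≥ 1, and xy^i z ∈ L for every i ≥ 0.
Since |xy| ≤ p and the first p symbols of s are all a's, y = a^k for some k with 1 ≤ k ≤ p.

Take i = 2: xy²z = a^(p + k) b a^p.
Its reversal is a^p b a^(p + k). These differ because the block of a's before the unique b has length p + k in one and p in the other, and p + k ≠ p since k ≥ 1. So xy²z is not a palindrome, i.e. xy²z ∉ L.

This contradicts the pumping lemma, which requires xy^i z ∈ L for all i ≥ 0.
Hence L = {w ∈ {a,b}* : w = w^R} is not regular. ∎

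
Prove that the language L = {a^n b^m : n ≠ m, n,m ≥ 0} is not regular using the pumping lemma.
Assume for contradiction that L is regular, and let p ≥ 1 be the pumping length given by the pumping lemma.
Choose s = a^p b^(p + p!). Then s ∈ L because p ≠ p + p! (as p! ≥ 1), and |s| ≥ p.
By the pumping lemma, s = xyz for some x, y, z with |xy| ≤ p, |y| ≥ 1, and xy^i z ∈ L for every i ≥ 0.
Since |xy| ≤ p and the first p symbols of s are all a's, y = a^k for some k with 1 ≤ k ≤ p.
For every i ≥ 0, xy^i z = a^(p + (i − 1)k) b^(p + p!).

Because 1 ≤ k ≤ p, k divides p!. Let t = p!/k (a positive integer) and take i = t + 1.
Then the number of a's is p + tk = p + p!, which equals the number of b's.
So xy^(t+1) z = a^(p + p!) b^(p + p!) has equally many a's and b's and is NOT in L.

This contradicts the pumping lemma, which requires xy^i z ∈ L for all i ≥ 0.
Hence L = {a^n b^m : n ≠ m, n,m ≥ 0} is not regular. ∎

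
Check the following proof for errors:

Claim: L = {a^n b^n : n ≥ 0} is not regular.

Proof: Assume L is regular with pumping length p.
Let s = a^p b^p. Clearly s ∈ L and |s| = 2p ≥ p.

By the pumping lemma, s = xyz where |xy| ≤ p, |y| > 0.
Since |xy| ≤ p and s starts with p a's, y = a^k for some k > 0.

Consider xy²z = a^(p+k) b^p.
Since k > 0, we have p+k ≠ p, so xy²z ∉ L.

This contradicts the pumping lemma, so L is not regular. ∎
The proof is correct.

This proof is valid because:
1. The string s = a^p b^p is correctly in L
2. The decomposition analysis is correct: y must consist only of a's
3. The contradiction is valid: pumping increases a's but not b's
4. The conclusion follows logically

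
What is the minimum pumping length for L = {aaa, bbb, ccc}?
p = 4

For a finite language L, the pumping lemma holds vacuously if p > max|s| for s ∈ L.

The longest string in L = {aaa, bbb, ccc} has length 3.
If p = 4, then no string s ∈ L has |s| ≥ p, so the condition is vacuously true.

The minimum pumping length is p = 4.

Why no smaller p works: for any p ≤ 3, the longest string s ∈ L has |s| = 3 ≥ p, so it would
have to be pumpable; but pumping up (i = 2, 3, ...) produces ever longer strings, which cannot all lie in the
finite language L. So the pumping property fails for every p ≤ 3.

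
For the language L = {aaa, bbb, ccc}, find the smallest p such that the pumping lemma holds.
p = 4

For a finite language L, the pumping lemma holds vacuously if p > max|s| for s ∈ L.

The longest string in L = {aaa, bbb, ccc} has length 3.
If p = 4, then no string s ∈ L has |s| ≥ p, so the condition is vacuously true.

The minimum pumping length is p = 4.

Why no smaller p works: for any p ≤ 3, the longest string s ∈ L has |s| = 3 ≥ p, so it would
have to be pumpable; but pumping up (i = 2, 3, ...) produces ever longer strings, which cannot all lie in the
finite language L. So the pumping property fails for every p ≤ 3.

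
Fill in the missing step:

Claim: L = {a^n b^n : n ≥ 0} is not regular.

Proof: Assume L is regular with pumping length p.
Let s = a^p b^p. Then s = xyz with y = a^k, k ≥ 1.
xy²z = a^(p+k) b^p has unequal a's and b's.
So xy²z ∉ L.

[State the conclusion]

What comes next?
This contradicts the pumping lemma for regular languages,
which guarantees xy^i z ∈ L for all i ≥ 0.

Since our assumption that L is regular leads to a contradiction,
we conclude that L = {a^n b^n : n ≥ 0} is NOT regular. ∎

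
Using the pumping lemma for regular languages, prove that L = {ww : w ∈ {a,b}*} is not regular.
Assume for contradiction that L is regular, and let p ≥ 1 be the pumping length given by the pumping lemma.
Choose s = a^p b a^p b. Then s ∈ L (take w = a^p b) and |s| = 2p + 2 ≥ p.
By the pumping lemma, s = xyz for some x, y, z with |xy| ≤ p, |y| ≥ 1, and xy^i z ∈ L for every i ≥ 0.
Since |xy| ≤ p and the first p symbols of s are all a's, y = a^k for some k with 1 ≤ k ≤ p.

Take i = 2: t = xy²z = a^(p + k) b a^p b.
Suppose t = uu for some string u. The string t contains exactly two b's and ends in b, so u contains exactly one b and ends in b; hence u = a^j b for some j, and uu = a^j b a^j b. Comparing with t = a^(p + k) b a^p b forces j = p + k (first block) and j = p (second block), which is impossible since k ≥ 1. So t ∉ L.

This contradicts the pumping lemma, which requires xy^i z ∈ L for all i ≥ 0.
Hence L = {ww : w ∈ {a,b}*} is not regular. ∎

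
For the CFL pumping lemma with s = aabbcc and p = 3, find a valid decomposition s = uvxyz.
u='aa', v='b', x='b', y='c', z='c'

For s = aabbcc with pumping length p = 3:

One valid decomposition:
- u = 'aa'
- v = 'b'
- x = 'b'
- y = 'c'
- z = 'c'

Verification:
- uvxyz = 'aa' + 'b' + 'b' + 'c' + 'c' = aabbcc ✓
- |vxy| = |'bbc'| = 3 ≤ 3 ✓
- |vy| = |'bc'| = 2 > 0 ✓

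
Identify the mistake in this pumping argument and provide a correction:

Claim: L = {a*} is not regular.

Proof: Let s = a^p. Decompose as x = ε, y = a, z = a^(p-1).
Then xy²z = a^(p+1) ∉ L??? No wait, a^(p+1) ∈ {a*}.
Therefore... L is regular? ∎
Error: The proof attempts to show a*  is not regular, but a* IS regular!

Correction: a* is a regular language (recognized by a simple DFA with one accepting state and self-loop on 'a'). The pumping lemma can only prove non-regularity, not regularity. For regular languages, pumping always works.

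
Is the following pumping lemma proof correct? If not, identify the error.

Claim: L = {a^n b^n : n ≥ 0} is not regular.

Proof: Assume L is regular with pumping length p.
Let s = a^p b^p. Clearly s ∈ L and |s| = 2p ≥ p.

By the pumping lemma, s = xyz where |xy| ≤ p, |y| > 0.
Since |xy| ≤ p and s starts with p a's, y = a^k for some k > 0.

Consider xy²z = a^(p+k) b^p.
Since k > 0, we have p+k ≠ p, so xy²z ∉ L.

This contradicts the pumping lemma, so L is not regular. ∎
The proof is correct.

This proof is valid because:
1. The string s = a^p b^p is correctly in L
2. The decomposition analysis is correct: y must consist only of a's
3. The contradiction is valid: pumping increases a's but not b's
4. The conclusion follows logically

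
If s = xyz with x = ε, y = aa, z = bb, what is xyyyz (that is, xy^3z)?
aaaaaabb

Given x = '', y = 'aa', z = 'bb' and i = 3:

xy^3z = x + y·y·...·y (3 times) + z
       = '' + 'aa'^3 + 'bb'
       = '' + 'aaaaaa' + 'bb'
       = 'aaaaaabb'

The pumped string is 'aaaaaabb' with length 8.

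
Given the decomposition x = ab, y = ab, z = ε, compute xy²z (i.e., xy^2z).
ababab

Given x = 'ab', y = 'ab', z = '' and i = 2:

xy^2z = x + y·y·...·y (2 times) + z
       = 'ab' + 'ab'^2 + ''
       = 'ab' + 'abab' + ''
       = 'ababab'

The pumped string is 'ababab' with length 6.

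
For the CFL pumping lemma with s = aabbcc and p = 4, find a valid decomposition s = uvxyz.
u='a', v='a', x='bb', y='c', z='c'

For s = aabbcc with pumping length p = 4:

One valid decomposition:
- u = 'a'
- v = 'a'
- x = 'bb'
- y = 'c'
- z = 'c'

Verification:
- uvxyz = 'a' + 'a' + 'bb' + 'c' + 'c' = aabbcc ✓
- |vxy| = |'abbc'| = 4 ≤ 4 ✓
- |vy| = |'ac'| = 2 > 0 ✓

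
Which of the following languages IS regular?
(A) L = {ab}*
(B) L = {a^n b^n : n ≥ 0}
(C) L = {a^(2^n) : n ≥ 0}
(A) {ab}*

(A) L = {ab}* is regular.

This can be recognized by a finite automaton (DFA/NFA).
Regular expressions like {ab}* define regular languages.

The other choices are not regular:
- {a^(2^n) : n ≥ 0}: After pumping, length is no longer a power of 2
- {a^n b^n : n ≥ 0}: After pumping, the number of a's and b's become unequal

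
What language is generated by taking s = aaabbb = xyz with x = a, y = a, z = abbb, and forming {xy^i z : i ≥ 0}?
{xy^i z : i ≥ 0} = {a^(2+i) b^3 : i ≥ 0} = {aabbb, aaabbb, aaaabbb, ...}

With x = a, y = a, z = abbb: Starting with aaabbb and pumping the second 'a', we get strings with 2+i a's followed by 3 b's for i = 0, 1, 2, ...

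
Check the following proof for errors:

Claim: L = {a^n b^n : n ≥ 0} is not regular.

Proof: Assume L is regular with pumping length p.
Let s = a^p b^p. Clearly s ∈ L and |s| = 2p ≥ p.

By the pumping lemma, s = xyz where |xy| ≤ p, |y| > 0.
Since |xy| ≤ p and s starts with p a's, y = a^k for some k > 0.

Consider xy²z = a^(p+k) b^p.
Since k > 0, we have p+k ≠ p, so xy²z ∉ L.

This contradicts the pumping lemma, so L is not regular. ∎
The proof is correct.

This proof is valid because:
1. The string s = a^p b^p is correctly in L
2. The decomposition analysis is correct: y must consist only of a's
3. The contradiction is valid: pumping increases a's but not b's
4. The conclusion follows logically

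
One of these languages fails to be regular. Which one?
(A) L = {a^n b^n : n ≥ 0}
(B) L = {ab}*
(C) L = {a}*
(A) {a^n b^n : n ≥ 0}

(A) L = {a^n b^n : n ≥ 0} is NOT regular.

The pumping lemma can be used to prove this:
After pumping, the number of a's and b's become unequal

The other languages are regular because they can be recognized by finite automata.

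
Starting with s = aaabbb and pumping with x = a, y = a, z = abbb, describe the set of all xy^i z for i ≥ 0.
{xy^i z : i ≥ 0} = {a^(2+i) b^3 : i ≥ 0} = {aabbb, aaabbb, aaaabbb, ...}

With x = a, y = a, z = abbb: Starting with aaabbb and pumping the second 'a', we get strings with 2+i a's followed by 3 b's for i = 0, 1, 2, ...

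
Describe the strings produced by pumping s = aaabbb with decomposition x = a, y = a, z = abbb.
{xy^i z : i ≥ 0} = {a^(2+i) b^3 : i ≥ 0} = {aabbb, aaabbb, aaaabbb, ...}

With x = a, y = a, z = abbb: Starting with aaabbb and pumping the second 'a', we get strings with 2+i a's followed by 3 b's for i = 0, 1, 2, ...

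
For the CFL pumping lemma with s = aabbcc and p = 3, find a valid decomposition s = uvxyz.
u='aa', v='b', x='b', y='c', z='c'

For s = aabbcc with pumping length p = 3:

One valid decomposition:
- u = 'aa'
- v = 'b'
- x = 'b'
- y = 'c'
- z = 'c'

Verification:
- uvxyz = 'aa' + 'b' + 'b' + 'c' + 'c' = aabbcc ✓
- |vxy| = |'bbc'| = 3 ≤ 3 ✓
- |vy| = |'bc'| = 2 > 0 ✓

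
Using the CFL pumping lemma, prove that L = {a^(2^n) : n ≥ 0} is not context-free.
Assume for contradiction that L is context-free, and let p ≥ 1 be the pumping length given by the pumping lemma for CFLs.
Choose s = a^(2^p). Then s ∈ L and |s| = 2^p ≥ p.
By the CFL pumping lemma, s = uvxyz for some u, v, x, y, z with |vxy| ≤ p, |vy| ≥ 1, and uv^i xy^i z ∈ L for every i ≥ 0.
All symbols are a's, so only lengths matter: let k = |vy|, with 1 ≤ k ≤ |vxy| ≤ p < 2^p.

Take i = 2: |uv²xy²z| = 2^p + k, and 2^p < 2^p + k < 2^p + 2^p = 2^(p+1).
So the length lies strictly between consecutive powers of two and is not a power of 2; uv²xy²z ∉ L.

This contradicts the CFL pumping lemma, which requires uv^i xy^i z ∈ L for all i ≥ 0.
Hence L = {a^(2^n) : n ≥ 0} is not context-free. ∎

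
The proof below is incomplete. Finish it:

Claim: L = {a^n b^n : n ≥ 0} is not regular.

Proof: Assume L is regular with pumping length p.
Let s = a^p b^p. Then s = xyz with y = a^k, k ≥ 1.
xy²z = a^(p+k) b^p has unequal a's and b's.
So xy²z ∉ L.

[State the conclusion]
This contradicts the pumping lemma for regular languages,
which guarantees xy^i z ∈ L for all i ≥ 0.

Since our assumption that L is regular leads to a contradiction,
we conclude that L = {a^n b^n : n ≥ 0} is NOT regular. ∎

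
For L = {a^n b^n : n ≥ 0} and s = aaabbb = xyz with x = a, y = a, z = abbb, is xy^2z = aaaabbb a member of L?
No

xy²z = a · aa · abbb = aaaabbb.
aaaabbb has 4 a's and 3 b's; 4 ≠ 3, so it is not in L.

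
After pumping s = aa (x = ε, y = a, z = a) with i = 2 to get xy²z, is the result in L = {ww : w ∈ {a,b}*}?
No

xy²z = ε · aa · a = aaa.
aaa has odd length 3, so it cannot be written as ww and is not in L.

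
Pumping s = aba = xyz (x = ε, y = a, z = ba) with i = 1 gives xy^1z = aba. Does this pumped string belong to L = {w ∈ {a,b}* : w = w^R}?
Yes

xy¹z = ε · a · ba = aba.
aba reversed is aba, the same string, so it is a palindrome and is in L.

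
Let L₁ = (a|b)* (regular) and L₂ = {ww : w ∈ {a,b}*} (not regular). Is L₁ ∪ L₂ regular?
Yes — L₁ ∪ L₂ is regular.

{ww} ⊆ (a|b)*, so L₁ ∪ L₂ = (a|b)*, which is regular.

Note that the bare facts "L₁ regular, L₂ non-regular" do not settle the question by themselves: the closure of regular languages under ∪, ∩, complement and difference applies only when BOTH operands are regular. With a non-regular operand the result can come out regular or non-regular depending on the specific languages, so one has to work out L₁ ∪ L₂ for this particular pair, as above.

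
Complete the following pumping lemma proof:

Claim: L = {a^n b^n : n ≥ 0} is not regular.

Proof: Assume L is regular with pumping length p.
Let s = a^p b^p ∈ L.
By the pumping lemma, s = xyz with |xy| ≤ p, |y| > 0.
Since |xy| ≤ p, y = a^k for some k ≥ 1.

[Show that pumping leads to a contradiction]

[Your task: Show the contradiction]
Consider xy²z = a^(p+k) b^p.

Since k ≥ 1, we have p + k > p.
So xy²z has more a's than b's: (p+k) a's vs p b's.
This means xy²z ∉ L because a^n b^n requires equal counts.

This contradicts the pumping lemma which states xy²z ∈ L.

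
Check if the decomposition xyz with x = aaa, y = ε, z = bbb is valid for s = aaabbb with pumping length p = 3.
Violated: |y| > 0

The decomposition x = aaa, y = ε, z = bbb for s = aaabbb with p = 3
violates the constraint: |y| > 0

|y| = 0, but the pumping lemma requires |y| > 0 (y must be non-empty).

Pumping lemma constraints:
1. xyz = s (decomposition is valid)
2. |xy| ≤ p
3. |y| > 0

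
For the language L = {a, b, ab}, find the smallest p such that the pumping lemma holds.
p = 3

For a finite language L, the pumping lemma holds vacuously if p > max|s| for s ∈ L.

The longest string in L = {a, b, ab} has length 2.
If p = 3, then no string s ∈ L has |s| ≥ p, so the condition is vacuously true.

The minimum pumping length is p = 3.

Why no smaller p works: for any p ≤ 2, the longest string s ∈ L has |s| = 2 ≥ p, so it would
have to be pumpable; but pumping up (i = 2, 3, ...) produces ever longer strings, which cannot all lie in the
finite language L. So the pumping property fails for every p ≤ 2.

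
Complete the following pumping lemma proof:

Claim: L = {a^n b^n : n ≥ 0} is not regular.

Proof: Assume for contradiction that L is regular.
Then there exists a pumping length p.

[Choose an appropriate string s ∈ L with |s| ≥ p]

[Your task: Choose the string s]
s = a^p b^p

This string is in L (has equal a's and b's) and has length 2p ≥ p.
Any decomposition xyz with |xy| ≤ p means y consists only of a's,
so pumping will unbalance the counts.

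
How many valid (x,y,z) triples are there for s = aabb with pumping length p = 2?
3

For s = 'aabb' with pumping length p = 2:

Constraints: |xy| ≤ 2, |y| > 0

Valid decompositions (|xy| ≤ p, |y| ≥ 1):
  • x='', y='a', z='abb'
  • x='a', y='a', z='bb'
  • x='', y='aa', z='bb'

Total count: 3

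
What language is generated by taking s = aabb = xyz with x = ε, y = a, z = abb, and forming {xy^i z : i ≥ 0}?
{xy^i z : i ≥ 0} = {a^(i+1) b^2 : i ≥ 0} = {abb, aabb, aaabb, ...}

With x = ε, y = a, z = abb: Starting with aabb and pumping the first 'a' (z = abb keeps the second 'a'), we get strings with i+1 a's followed by 2 b's for i = 0, 1, 2, ...; note bb is not produced because z always contributes one a.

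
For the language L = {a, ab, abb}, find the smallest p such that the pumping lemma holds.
p = 4

For a finite language L, the pumping lemma holds vacuously if p > max|s| for s ∈ L.

The longest string in L = {a, ab, abb} has length 3.
If p = 4, then no string s ∈ L has |s| ≥ p, so the condition is vacuously true.

The minimum pumping length is p = 4.

Why no smaller p works: for any p ≤ 3, the longest string s ∈ L has |s| = 3 ≥ p, so it would
have to be pumpable; but pumping up (i = 2, 3, ...) produces ever longer strings, which cannot all lie in the
finite language L. So the pumping property fails for every p ≤ 3.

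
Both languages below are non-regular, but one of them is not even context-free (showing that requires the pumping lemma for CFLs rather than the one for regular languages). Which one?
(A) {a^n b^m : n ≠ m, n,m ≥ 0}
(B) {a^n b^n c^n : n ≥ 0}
(B) {a^n b^n c^n : n ≥ 0}

(B) {a^n b^n c^n : n ≥ 0} requires the CFL pumping lemma.

- {a^n b^m : n ≠ m, n,m ≥ 0} is context-free (but not regular)
  • Can be shown non-regular with the regular pumping lemma
  • After pumping a's, we can make n = m

- {a^n b^n c^n : n ≥ 0} is NOT context-free
  • Requires the CFL pumping lemma to prove
  • Cannot maintain three equal counts simultaneously

The CFL pumping lemma is "stronger" in that it can prove non-membership
in the larger class of context-free languages.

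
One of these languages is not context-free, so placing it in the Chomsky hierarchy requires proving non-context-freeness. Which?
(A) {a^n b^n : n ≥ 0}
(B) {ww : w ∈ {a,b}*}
(B) {ww : w ∈ {a,b}*}

(B) {ww : w ∈ {a,b}*} requires the CFL pumping lemma.

- {a^n b^n : n ≥ 0} is context-free (but not regular)
  • Can be shown non-regular with the regular pumping lemma
  • After pumping, the number of a's and b's become unequal

- {ww : w ∈ {a,b}*} is NOT context-free
  • Requires the CFL pumping lemma to prove
  • Cannot verify equality of two arbitrary substrings

The CFL pumping lemma is "stronger" in that it can prove non-membership
in the larger class of context-free languages.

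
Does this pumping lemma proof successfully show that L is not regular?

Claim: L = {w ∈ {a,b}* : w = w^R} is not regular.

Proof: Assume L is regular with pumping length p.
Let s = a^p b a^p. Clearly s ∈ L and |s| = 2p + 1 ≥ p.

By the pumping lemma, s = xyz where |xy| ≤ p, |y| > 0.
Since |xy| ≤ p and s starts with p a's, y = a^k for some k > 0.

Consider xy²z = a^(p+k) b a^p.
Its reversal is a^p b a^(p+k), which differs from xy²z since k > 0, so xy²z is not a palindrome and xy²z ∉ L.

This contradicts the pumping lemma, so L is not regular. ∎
The proof is correct.

This proof is valid because:
1. s = a^p b a^p is in L and is chosen in terms of p, so |s| ≥ p holds for every p
2. The decomposition analysis is correct: |xy| ≤ p forces y to lie inside the leading a's
3. The contradiction is valid: a^(p+k) b a^p has more a's before the b than after it, so it is not a palindrome
4. The conclusion follows logically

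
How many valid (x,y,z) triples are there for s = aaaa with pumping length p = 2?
3

For s = 'aaaa' with pumping length p = 2:

Constraints: |xy| ≤ 2, |y| > 0

Valid decompositions (|xy| ≤ p, |y| ≥ 1):
  • x='', y='a', z='aaa'
  • x='a', y='a', z='aa'
  • x='', y='aa', z='aa'

Total count: 3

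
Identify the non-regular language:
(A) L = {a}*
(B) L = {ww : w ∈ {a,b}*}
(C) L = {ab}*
(B) {ww : w ∈ {a,b}*}

(B) L = {ww : w ∈ {a,b}*} is NOT regular.

The pumping lemma can be used to prove this:
After pumping, the two halves no longer match

The other languages are regular because they can be recognized by finite automata.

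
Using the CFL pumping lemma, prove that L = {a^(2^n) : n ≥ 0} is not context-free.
Assume for contradiction that L is context-free, and let p ≥ 1 be the pumping length given by the pumping lemma for CFLs.
Choose s = a^(2^p). Then s ∈ L and |s| = 2^p ≥ p.
By the CFL pumping lemma, s = uvxyz for some u, v, x, y, z with |vxy| ≤ p, |vy| ≥ 1, and uv^i xy^i z ∈ L for every i ≥ 0.
All symbols are a's, so only lengths matter: let k = |vy|, with 1 ≤ k ≤ |vxy| ≤ p < 2^p.

Take i = 2: |uv²xy²z| = 2^p + k, and 2^p < 2^p + k < 2^p + 2^p = 2^(p+1).
So the length lies strictly between consecutive powers of two and is not a power of 2; uv²xy²z ∉ L.

This contradicts the CFL pumping lemma, which requires uv^i xy^i z ∈ L for all i ≥ 0.
Hence L = {a^(2^n) : n ≥ 0} is not context-free. ∎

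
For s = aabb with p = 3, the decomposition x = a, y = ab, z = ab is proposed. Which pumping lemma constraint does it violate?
Violated: xyz = s

The decomposition x = a, y = ab, z = ab for s = aabb with p = 3
violates the constraint: xyz = s

xyz = 'a' + 'ab' + 'ab' = 'aabab' ≠ 'aabb' = s. The decomposition doesn't reconstruct s.

Pumping lemma constraints:
1. xyz = s (decomposition is valid)
2. |xy| ≤ p
3. |y| > 0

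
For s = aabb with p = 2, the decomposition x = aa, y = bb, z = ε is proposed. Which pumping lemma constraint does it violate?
Violated: |xy| ≤ p

The decomposition x = aa, y = bb, z = ε for s = aabb with p = 2
violates the constraint: |xy| ≤ p

|xy| = |aabb| = 4 > 2 = p. The decomposition puts too many characters in xy.

Pumping lemma constraints:
1. xyz = s (decomposition is valid)
2. |xy| ≤ p
3. |y| > 0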